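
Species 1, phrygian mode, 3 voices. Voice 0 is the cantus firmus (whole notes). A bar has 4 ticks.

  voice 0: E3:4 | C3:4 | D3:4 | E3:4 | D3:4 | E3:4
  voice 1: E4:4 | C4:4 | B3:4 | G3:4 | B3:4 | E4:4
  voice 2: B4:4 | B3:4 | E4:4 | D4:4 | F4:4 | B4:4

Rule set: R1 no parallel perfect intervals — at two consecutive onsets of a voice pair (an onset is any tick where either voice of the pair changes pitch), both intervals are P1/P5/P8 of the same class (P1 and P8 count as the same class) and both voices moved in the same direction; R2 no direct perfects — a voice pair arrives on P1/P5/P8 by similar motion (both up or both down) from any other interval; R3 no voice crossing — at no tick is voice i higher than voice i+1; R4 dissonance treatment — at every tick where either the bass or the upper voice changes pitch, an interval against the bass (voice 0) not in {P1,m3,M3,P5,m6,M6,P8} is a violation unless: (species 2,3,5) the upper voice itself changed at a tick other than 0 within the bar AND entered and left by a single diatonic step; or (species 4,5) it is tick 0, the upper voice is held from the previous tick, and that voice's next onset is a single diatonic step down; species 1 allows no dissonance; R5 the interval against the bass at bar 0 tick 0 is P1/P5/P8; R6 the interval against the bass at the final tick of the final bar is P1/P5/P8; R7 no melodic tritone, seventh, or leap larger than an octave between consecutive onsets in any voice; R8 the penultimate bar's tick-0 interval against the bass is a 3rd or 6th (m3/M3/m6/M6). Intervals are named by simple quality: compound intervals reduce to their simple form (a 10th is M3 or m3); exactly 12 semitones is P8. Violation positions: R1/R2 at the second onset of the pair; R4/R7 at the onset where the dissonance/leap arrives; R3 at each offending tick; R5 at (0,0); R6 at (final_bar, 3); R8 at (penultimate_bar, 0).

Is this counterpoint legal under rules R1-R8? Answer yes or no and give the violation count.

bar 0: v0=E3 v1=E4 v2=B4 (P5)
bar 1: v0=C3 v1=C4 v2=B3 (M7)
bar 2: v0=D3 v1=B3 v2=E4 (M2)
bar 3: v0=E3 v1=G3 v2=D4 (m7)
bar 4: v0=D3 v1=B3 v2=F4 (m3)
bar 5: v0=E3 v1=E4 v2=B4 (P5)
  R1 @ bar1.0: E3/E4 P8 -> C3/C4 P8 similar
  R3 @ bar1.0: C4 above B3
  R4 @ bar1.0: C3/B3 M7 untreated
  R3 @ bar1.1: C4 above B3
  R3 @ bar1.2: C4 above B3
  R3 @ bar1.3: C4 above B3
  R4 @ bar2.0: D3/E4 M2 untreated
  R2 @ bar3.0: B3/E4 P4 -> G3/D4 P5 similar
  R4 @ bar3.0: E3/D4 m7 untreated
  R2 @ bar5.0: D3/B3 M6 -> E3/E4 P8 similar
  R2 @ bar5.0: D3/F4 m3 -> E3/B4 P5 similar
  R2 @ bar5.0: B3/F4 TT -> E4/B4 P5 similar
  R7 @ bar5.0: F4->B4 leap 6st

No (13 violations)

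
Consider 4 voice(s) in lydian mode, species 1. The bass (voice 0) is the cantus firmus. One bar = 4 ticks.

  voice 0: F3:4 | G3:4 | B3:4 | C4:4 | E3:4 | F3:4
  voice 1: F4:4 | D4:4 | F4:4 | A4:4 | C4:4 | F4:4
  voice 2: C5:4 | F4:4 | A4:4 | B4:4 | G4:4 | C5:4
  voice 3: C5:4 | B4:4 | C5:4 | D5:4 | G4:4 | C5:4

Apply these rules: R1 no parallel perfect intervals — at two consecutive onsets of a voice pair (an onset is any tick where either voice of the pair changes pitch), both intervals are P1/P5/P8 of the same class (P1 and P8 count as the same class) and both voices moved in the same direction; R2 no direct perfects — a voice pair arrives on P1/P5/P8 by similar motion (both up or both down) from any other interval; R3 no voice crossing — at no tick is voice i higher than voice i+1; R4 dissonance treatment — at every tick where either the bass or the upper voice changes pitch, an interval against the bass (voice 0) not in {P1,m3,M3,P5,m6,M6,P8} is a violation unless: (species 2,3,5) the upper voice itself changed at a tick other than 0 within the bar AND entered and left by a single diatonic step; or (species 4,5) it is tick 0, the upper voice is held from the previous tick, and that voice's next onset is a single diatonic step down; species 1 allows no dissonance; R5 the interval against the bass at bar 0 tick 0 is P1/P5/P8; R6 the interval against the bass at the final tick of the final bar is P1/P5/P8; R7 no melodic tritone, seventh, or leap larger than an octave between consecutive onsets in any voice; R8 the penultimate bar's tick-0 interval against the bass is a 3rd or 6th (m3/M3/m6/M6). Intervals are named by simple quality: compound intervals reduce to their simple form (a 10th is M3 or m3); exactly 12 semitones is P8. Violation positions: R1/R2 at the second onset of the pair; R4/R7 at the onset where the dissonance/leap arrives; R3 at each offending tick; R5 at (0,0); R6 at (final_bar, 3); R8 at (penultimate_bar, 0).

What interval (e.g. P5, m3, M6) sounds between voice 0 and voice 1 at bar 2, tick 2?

TT

voice 0=B3 voice 1=F4 -> TT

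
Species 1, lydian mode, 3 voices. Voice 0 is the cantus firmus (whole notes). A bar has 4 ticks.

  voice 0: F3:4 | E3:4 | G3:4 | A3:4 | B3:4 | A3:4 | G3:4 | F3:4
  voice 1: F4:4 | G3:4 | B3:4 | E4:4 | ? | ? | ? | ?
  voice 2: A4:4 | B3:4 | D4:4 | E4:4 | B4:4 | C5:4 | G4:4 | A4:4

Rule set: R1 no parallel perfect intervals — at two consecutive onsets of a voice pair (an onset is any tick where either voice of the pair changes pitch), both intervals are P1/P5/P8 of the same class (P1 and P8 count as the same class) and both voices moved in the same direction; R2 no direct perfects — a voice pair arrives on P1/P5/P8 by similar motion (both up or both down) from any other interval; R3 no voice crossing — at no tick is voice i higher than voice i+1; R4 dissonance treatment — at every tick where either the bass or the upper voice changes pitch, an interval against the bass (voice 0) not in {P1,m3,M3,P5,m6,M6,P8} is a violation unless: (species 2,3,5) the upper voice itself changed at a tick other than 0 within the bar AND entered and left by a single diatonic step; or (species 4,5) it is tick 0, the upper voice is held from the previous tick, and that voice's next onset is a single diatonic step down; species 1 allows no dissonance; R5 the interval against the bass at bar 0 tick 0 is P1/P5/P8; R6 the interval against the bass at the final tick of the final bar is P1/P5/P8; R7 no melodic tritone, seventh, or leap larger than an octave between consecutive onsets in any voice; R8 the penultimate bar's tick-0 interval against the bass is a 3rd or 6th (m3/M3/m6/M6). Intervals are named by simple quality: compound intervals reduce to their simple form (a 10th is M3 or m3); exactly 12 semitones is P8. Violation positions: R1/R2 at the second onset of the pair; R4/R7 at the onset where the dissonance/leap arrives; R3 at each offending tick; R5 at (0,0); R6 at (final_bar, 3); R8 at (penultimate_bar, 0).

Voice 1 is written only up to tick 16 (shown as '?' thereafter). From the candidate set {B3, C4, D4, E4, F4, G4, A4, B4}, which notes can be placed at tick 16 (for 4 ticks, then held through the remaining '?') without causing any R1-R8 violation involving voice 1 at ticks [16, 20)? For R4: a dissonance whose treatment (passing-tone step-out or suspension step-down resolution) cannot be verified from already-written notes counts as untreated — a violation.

B3: legal
C4: violates R4
D4: legal
E4: violates R4
F4: violates R4
G4: legal
A4: violates R4
B4: violates R1,R2

{B3, D4, G4}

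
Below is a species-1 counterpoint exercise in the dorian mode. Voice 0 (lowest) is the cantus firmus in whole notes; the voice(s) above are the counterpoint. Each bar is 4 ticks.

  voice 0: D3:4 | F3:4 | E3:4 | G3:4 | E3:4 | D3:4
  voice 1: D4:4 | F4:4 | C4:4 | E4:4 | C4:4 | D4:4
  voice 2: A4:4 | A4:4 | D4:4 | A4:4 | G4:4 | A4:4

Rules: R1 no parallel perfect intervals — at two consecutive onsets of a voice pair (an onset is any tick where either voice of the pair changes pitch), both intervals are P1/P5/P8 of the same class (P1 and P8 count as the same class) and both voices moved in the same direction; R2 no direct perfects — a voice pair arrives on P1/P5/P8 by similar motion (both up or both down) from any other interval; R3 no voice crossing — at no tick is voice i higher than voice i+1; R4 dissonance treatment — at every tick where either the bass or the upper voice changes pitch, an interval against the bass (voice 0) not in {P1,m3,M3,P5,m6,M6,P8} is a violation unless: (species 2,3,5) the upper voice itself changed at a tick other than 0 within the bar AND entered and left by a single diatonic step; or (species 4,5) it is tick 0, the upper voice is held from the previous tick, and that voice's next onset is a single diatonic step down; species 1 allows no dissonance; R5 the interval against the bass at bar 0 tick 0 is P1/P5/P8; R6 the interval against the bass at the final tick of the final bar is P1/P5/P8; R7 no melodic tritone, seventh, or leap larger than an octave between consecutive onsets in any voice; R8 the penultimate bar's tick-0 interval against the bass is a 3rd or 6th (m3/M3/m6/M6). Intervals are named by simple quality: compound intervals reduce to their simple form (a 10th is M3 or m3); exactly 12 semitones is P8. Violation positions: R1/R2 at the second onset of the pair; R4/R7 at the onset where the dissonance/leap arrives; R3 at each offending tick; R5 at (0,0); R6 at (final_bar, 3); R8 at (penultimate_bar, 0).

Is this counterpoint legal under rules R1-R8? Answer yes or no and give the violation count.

bar 0: v0=D3 v1=D4 v2=A4 (P5)
bar 1: v0=F3 v1=F4 v2=A4 (M3)
bar 2: v0=E3 v1=C4 v2=D4 (m7)
bar 3: v0=G3 v1=E4 v2=A4 (M2)
bar 4: v0=E3 v1=C4 v2=G4 (m3)
bar 5: v0=D3 v1=D4 v2=A4 (P5)
  R1 @ bar1.0: D3/D4 P8 -> F3/F4 P8 similar
  R4 @ bar2.0: E3/D4 m7 untreated
  R4 @ bar3.0: G3/A4 M2 untreated
  R2 @ bar4.0: E4/A4 P4 -> C4/G4 P5 similar
  R1 @ bar5.0: C4/G4 P5 -> D4/A4 P5 similar

No (5 violations)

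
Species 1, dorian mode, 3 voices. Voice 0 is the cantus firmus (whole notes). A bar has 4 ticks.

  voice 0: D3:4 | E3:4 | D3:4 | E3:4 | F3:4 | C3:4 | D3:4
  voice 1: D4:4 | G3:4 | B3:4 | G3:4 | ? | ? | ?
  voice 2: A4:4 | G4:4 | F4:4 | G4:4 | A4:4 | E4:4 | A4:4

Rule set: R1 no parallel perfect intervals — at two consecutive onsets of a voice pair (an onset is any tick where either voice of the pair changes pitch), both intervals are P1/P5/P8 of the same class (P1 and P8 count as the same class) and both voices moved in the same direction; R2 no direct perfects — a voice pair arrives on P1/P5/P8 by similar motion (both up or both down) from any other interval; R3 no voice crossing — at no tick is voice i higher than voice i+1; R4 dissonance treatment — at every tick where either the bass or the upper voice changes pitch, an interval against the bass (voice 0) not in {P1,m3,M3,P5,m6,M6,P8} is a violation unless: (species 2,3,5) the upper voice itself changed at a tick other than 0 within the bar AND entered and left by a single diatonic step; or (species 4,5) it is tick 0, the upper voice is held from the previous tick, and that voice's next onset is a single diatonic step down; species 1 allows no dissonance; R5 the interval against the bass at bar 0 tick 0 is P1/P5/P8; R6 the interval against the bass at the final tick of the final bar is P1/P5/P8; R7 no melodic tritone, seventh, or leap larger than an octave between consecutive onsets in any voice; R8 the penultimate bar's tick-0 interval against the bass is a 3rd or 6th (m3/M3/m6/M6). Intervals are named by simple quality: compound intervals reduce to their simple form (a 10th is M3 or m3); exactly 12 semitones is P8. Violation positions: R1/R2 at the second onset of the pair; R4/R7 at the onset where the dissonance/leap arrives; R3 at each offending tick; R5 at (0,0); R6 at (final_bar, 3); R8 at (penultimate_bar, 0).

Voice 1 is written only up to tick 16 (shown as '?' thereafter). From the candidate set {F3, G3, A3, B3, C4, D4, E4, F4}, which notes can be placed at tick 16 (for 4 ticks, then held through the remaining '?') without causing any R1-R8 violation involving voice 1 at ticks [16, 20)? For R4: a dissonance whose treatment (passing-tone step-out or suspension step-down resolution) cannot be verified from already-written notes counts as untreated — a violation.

{F3}

F3: legal
G3: violates R4
A3: violates R1
B3: violates R4
C4: violates R2
D4: violates R2
E4: violates R4
F4: violates R2,R7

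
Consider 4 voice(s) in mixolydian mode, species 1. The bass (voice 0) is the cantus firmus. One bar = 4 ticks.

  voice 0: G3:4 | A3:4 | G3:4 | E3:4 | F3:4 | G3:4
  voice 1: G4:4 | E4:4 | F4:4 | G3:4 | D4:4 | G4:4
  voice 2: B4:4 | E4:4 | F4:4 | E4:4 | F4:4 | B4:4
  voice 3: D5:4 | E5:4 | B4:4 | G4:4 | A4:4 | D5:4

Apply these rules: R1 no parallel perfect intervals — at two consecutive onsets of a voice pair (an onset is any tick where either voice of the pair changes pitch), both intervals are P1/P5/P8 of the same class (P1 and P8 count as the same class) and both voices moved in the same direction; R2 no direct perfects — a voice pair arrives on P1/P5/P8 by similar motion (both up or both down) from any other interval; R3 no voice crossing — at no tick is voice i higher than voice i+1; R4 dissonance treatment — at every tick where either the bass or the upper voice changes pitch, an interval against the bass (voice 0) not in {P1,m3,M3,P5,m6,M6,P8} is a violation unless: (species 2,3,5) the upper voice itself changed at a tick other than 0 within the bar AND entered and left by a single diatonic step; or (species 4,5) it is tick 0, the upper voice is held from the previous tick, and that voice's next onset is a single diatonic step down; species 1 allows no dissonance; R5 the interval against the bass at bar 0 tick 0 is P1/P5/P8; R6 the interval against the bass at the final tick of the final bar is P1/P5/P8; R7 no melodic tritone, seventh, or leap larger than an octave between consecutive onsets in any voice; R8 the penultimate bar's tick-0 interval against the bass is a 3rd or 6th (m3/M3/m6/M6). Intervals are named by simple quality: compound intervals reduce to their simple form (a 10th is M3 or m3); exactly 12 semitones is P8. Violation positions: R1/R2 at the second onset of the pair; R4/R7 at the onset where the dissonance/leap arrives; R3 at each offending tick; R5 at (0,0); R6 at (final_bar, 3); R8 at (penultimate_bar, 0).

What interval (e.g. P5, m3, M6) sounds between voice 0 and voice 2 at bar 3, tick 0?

voice 0=E3 voice 2=E4 -> P8

P8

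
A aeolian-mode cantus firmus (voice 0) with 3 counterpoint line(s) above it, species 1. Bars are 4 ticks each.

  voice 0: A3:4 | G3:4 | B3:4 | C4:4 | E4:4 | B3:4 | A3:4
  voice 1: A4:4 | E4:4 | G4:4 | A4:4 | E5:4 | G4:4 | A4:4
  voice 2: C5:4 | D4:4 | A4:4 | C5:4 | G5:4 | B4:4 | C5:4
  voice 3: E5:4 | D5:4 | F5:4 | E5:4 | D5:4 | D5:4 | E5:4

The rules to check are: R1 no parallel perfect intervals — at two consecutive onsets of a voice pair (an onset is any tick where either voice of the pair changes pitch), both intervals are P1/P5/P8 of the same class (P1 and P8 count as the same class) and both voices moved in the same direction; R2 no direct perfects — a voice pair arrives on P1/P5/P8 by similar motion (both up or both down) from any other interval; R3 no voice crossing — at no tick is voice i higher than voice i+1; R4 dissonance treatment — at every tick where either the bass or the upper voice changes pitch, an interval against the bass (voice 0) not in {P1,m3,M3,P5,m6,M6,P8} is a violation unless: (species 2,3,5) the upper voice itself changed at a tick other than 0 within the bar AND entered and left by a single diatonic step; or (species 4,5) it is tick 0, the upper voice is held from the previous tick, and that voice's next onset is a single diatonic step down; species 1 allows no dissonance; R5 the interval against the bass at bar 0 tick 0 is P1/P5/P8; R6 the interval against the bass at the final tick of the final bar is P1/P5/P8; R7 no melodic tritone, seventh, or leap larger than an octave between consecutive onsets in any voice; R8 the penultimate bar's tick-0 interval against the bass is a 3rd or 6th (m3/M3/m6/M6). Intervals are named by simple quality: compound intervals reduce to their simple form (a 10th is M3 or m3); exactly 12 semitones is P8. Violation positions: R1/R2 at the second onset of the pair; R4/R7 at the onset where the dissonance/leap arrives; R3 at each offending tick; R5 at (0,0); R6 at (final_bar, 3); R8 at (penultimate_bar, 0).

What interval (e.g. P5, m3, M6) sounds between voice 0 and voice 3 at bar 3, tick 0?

voice 0=C4 voice 3=E5 -> M3

M3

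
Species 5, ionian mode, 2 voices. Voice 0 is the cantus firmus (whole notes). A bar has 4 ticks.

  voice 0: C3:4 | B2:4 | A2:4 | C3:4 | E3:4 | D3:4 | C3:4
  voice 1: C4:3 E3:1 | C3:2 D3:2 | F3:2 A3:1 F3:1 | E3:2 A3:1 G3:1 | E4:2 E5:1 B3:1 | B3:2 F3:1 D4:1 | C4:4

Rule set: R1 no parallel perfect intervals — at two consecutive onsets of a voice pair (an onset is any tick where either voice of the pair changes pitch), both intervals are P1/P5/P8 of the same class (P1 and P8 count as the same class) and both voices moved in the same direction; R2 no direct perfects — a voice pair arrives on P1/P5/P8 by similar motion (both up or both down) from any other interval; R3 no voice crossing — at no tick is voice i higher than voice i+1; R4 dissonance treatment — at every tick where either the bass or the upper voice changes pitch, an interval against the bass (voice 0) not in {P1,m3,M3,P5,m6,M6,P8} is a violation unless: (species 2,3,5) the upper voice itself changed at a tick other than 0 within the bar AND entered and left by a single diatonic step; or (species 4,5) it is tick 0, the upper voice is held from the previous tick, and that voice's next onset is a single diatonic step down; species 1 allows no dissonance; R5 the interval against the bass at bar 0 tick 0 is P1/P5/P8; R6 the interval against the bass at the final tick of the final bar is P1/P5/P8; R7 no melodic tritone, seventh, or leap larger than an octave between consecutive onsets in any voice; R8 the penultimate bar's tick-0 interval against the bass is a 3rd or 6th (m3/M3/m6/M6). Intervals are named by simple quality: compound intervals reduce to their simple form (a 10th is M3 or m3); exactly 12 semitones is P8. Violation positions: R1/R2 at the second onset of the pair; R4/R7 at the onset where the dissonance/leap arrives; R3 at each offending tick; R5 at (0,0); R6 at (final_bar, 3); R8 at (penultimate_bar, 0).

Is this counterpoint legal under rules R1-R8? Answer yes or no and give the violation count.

No (5 violations)

bar 0: v0=C3 v1=C4 (P8)
bar 1: v0=B2 v1=C3 (m2)
bar 2: v0=A2 v1=F3 (m6)
bar 3: v0=C3 v1=E3 (M3)
bar 4: v0=E3 v1=E4 (P8)
bar 5: v0=D3 v1=B3 (M6)
bar 6: v0=C3 v1=C4 (P8)
  R4 @ bar1.0: B2/C3 m2 untreated
  R2 @ bar4.0: C3/G3 P5 -> E3/E4 P8 similar
  R7 @ bar4.3: E5->B3 leap 17st
  R7 @ bar5.2: B3->F3 leap 6st
  R1 @ bar6.0: D3/D4 P8 -> C3/C4 P8 similar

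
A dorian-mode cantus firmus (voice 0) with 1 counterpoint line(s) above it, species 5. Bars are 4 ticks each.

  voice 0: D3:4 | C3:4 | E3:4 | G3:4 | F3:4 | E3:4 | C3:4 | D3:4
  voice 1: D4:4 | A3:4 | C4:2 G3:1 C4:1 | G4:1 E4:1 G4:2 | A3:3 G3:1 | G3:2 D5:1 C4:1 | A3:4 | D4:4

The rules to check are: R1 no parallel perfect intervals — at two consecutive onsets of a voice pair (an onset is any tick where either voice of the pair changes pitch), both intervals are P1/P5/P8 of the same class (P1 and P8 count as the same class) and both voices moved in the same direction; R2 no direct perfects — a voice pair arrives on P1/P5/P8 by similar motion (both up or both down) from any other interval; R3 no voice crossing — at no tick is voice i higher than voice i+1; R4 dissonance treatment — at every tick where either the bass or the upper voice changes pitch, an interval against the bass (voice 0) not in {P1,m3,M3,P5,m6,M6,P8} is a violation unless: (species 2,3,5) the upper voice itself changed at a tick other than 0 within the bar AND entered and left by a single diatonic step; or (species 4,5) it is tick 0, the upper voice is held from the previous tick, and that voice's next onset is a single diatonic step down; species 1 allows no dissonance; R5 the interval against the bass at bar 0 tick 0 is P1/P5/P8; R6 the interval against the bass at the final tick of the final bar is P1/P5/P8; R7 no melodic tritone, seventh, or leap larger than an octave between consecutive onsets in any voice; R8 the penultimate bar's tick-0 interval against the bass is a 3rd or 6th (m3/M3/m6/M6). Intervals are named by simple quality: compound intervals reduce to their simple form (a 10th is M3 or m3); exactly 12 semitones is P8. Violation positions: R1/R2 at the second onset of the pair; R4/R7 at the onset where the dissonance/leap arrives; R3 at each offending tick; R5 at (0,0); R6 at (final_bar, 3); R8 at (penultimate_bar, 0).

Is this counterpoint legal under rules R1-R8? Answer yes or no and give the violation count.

bar 0: v0=D3 v1=D4 (P8)
bar 1: v0=C3 v1=A3 (M6)
bar 2: v0=E3 v1=C4 (m6)
bar 3: v0=G3 v1=G4 (P8)
bar 4: v0=F3 v1=A3 (M3)
bar 5: v0=E3 v1=G3 (m3)
bar 6: v0=C3 v1=A3 (M6)
bar 7: v0=D3 v1=D4 (P8)
  R2 @ bar3.0: E3/C4 m6 -> G3/G4 P8 similar
  R7 @ bar4.0: G4->A3 leap 10st
  R4 @ bar4.3: F3/G3 M2 untreated
  R4 @ bar5.2: E3/D5 m7 untreated
  R7 @ bar5.2: G3->D5 leap 19st
  R7 @ bar5.3: D5->C4 leap 14st
  R2 @ bar7.0: C3/A3 M6 -> D3/D4 P8 similar

No (7 violations)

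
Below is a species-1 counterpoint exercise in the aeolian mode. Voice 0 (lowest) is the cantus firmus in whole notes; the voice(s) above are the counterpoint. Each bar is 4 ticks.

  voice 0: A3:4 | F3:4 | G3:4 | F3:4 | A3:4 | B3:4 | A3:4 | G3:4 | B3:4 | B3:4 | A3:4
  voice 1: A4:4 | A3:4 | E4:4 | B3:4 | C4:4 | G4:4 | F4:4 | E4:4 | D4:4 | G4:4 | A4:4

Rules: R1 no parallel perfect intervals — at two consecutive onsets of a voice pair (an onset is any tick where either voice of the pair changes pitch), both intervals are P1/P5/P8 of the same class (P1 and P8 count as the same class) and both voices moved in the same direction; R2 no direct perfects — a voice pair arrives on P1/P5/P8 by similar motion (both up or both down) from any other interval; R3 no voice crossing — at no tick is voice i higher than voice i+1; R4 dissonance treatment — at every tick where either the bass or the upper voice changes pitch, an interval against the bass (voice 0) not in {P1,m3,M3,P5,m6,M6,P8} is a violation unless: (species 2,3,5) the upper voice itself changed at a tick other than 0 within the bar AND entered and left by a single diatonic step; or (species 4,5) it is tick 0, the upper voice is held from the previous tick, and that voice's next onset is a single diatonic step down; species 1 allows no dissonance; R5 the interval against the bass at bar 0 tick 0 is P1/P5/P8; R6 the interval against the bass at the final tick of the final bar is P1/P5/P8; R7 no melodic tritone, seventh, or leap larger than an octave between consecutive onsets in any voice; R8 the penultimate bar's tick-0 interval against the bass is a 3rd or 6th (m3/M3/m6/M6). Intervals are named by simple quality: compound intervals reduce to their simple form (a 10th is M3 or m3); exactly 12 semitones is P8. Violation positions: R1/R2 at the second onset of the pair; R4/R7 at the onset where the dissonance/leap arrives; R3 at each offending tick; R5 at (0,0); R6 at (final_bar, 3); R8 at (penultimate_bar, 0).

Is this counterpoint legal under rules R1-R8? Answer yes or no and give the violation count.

bar 0: v0=A3 v1=A4 (P8)
bar 1: v0=F3 v1=A3 (M3)
bar 2: v0=G3 v1=E4 (M6)
bar 3: v0=F3 v1=B3 (TT)
bar 4: v0=A3 v1=C4 (m3)
bar 5: v0=B3 v1=G4 (m6)
bar 6: v0=A3 v1=F4 (m6)
bar 7: v0=G3 v1=E4 (M6)
bar 8: v0=B3 v1=D4 (m3)
bar 9: v0=B3 v1=G4 (m6)
bar 10: v0=A3 v1=A4 (P8)
  R4 @ bar3.0: F3/B3 TT untreated

No (1 violations)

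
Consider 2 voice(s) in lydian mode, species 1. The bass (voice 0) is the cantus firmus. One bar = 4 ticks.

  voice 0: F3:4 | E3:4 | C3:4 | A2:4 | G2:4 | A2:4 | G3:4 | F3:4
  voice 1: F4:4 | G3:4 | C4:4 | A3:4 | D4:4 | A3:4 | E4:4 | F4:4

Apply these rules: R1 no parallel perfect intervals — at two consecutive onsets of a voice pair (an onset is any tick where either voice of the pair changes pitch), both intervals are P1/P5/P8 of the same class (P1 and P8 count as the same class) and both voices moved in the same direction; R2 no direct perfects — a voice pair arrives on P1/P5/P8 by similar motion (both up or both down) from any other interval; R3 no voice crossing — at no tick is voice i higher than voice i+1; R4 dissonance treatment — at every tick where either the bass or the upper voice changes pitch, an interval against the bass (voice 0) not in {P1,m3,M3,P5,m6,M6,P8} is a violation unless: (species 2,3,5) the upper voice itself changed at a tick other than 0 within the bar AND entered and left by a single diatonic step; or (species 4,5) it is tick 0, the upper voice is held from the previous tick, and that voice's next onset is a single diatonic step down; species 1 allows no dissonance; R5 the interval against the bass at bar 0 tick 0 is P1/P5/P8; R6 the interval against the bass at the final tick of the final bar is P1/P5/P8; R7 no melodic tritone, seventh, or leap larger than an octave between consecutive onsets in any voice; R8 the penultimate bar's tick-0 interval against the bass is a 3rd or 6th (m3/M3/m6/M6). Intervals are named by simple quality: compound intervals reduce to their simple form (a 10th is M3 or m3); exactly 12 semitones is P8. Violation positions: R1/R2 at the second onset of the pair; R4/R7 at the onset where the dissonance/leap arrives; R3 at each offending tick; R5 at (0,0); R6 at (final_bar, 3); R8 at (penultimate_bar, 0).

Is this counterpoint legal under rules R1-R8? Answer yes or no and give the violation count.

No (3 violations)

bar 0: v0=F3 v1=F4 (P8)
bar 1: v0=E3 v1=G3 (m3)
bar 2: v0=C3 v1=C4 (P8)
bar 3: v0=A2 v1=A3 (P8)
bar 4: v0=G2 v1=D4 (P5)
bar 5: v0=A2 v1=A3 (P8)
bar 6: v0=G3 v1=E4 (M6)
bar 7: v0=F3 v1=F4 (P8)
  R7 @ bar1.0: F4->G3 leap 10st
  R1 @ bar3.0: C3/C4 P8 -> A2/A3 P8 similar
  R7 @ bar6.0: A2->G3 leap 10st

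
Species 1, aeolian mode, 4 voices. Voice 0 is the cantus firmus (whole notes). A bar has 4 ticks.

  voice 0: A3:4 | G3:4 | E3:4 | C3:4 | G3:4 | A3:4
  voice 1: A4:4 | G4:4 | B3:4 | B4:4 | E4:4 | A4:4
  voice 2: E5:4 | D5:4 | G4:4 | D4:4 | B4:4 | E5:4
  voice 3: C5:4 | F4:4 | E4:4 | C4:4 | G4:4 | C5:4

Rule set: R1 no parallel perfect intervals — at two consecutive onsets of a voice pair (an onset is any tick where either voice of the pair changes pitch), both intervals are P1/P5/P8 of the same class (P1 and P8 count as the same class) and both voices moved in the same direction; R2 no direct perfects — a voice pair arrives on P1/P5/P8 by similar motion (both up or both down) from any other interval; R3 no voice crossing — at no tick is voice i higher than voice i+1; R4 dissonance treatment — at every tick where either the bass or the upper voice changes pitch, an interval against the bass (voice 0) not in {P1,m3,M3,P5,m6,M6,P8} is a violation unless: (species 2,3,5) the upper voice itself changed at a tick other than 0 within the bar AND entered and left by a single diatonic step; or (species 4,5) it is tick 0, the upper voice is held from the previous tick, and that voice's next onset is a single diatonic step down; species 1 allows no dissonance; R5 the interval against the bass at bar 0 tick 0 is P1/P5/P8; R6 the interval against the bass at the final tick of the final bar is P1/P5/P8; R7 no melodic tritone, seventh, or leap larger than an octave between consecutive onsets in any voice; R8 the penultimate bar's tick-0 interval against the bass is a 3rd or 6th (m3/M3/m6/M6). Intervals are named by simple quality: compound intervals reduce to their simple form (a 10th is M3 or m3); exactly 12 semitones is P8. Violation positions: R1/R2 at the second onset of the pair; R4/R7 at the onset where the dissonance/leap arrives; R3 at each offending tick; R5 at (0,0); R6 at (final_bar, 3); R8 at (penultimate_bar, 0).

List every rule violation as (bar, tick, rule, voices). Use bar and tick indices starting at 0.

bar 0: v0=A3 v1=A4 v2=E5 v3=C5 downbeat m3
bar 1: v0=G3 v1=G4 v2=D5 v3=F4 downbeat m7
bar 2: v0=E3 v1=B3 v2=G4 v3=E4 downbeat P8
bar 3: v0=C3 v1=B4 v2=D4 v3=C4 downbeat P8
bar 4: v0=G3 v1=E4 v2=B4 v3=G4 downbeat P8
bar 5: v0=A3 v1=A4 v2=E5 v3=C5 downbeat m3
  -> R3 @ bar 0 tick 0 v(2, 3): E5 above C5
  -> R5 @ bar 0 tick 0 v(0, 3): opens on m3
  -> R3 @ bar 0 tick 1 v(2, 3): E5 above C5
  -> R3 @ bar 0 tick 2 v(2, 3): E5 above C5
  -> R3 @ bar 0 tick 3 v(2, 3): E5 above C5
  -> R1 @ bar 1 tick 0 v(0, 1): A3/A4 P8 -> G3/G4 P8 similar
  -> R1 @ bar 1 tick 0 v(0, 2): A3/E5 P5 -> G3/D5 P5 similar
  -> R1 @ bar 1 tick 0 v(1, 2): A4/E5 P5 -> G4/D5 P5 similar
  -> R3 @ bar 1 tick 0 v(2, 3): D5 above F4
  -> R4 @ bar 1 tick 0 v(0, 3): G3/F4 m7 untreated
  -> R3 @ bar 1 tick 1 v(2, 3): D5 above F4
  -> R3 @ bar 1 tick 2 v(2, 3): D5 above F4
  -> R3 @ bar 1 tick 3 v(2, 3): D5 above F4
  -> R2 @ bar 2 tick 0 v(0, 1): G3/G4 P8 -> E3/B3 P5 similar
  -> R2 @ bar 2 tick 0 v(0, 3): G3/F4 m7 -> E3/E4 P8 similar
  -> R3 @ bar 2 tick 0 v(2, 3): G4 above E4
  -> R3 @ bar 2 tick 1 v(2, 3): G4 above E4
  -> R3 @ bar 2 tick 2 v(2, 3): G4 above E4
  -> R3 @ bar 2 tick 3 v(2, 3): G4 above E4
  -> R1 @ bar 3 tick 0 v(0, 3): E3/E4 P8 -> C3/C4 P8 similar
  -> R3 @ bar 3 tick 0 v(1, 2): B4 above D4
  -> R3 @ bar 3 tick 0 v(2, 3): D4 above C4
  -> R4 @ bar 3 tick 0 v(0, 1): C3/B4 M7 untreated
  -> R4 @ bar 3 tick 0 v(0, 2): C3/D4 M2 untreated
  -> R3 @ bar 3 tick 1 v(1, 2): B4 above D4
  -> R3 @ bar 3 tick 1 v(2, 3): D4 above C4
  -> R3 @ bar 3 tick 2 v(1, 2): B4 above D4
  -> R3 @ bar 3 tick 2 v(2, 3): D4 above C4
  -> R3 @ bar 3 tick 3 v(1, 2): B4 above D4
  -> R3 @ bar 3 tick 3 v(2, 3): D4 above C4
  -> R1 @ bar 4 tick 0 v(0, 3): C3/C4 P8 -> G3/G4 P8 similar
  -> R3 @ bar 4 tick 0 v(2, 3): B4 above G4
  -> R8 @ bar 4 tick 0 v(0, 3): penult P8 not 3rd/6th
  -> R3 @ bar 4 tick 1 v(2, 3): B4 above G4
  -> R3 @ bar 4 tick 2 v(2, 3): B4 above G4
  -> R3 @ bar 4 tick 3 v(2, 3): B4 above G4
  -> R1 @ bar 5 tick 0 v(1, 2): E4/B4 P5 -> A4/E5 P5 similar
  -> R2 @ bar 5 tick 0 v(0, 1): G3/E4 M6 -> A3/A4 P8 similar
  -> R2 @ bar 5 tick 0 v(0, 2): G3/B4 M3 -> A3/E5 P5 similar
  -> R3 @ bar 5 tick 0 v(2, 3): E5 above C5
  -> R3 @ bar 5 tick 1 v(2, 3): E5 above C5
  -> R3 @ bar 5 tick 2 v(2, 3): E5 above C5
  -> R3 @ bar 5 tick 3 v(2, 3): E5 above C5
  -> R6 @ bar 5 tick 3 v(0, 3): closes on m3

(0, 0, R3, (2, 3))
(0, 0, R5, (0, 3))
(0, 1, R3, (2, 3))
(0, 2, R3, (2, 3))
(0, 3, R3, (2, 3))
(1, 0, R1, (0, 1))
(1, 0, R1, (0, 2))
(1, 0, R1, (1, 2))
(1, 0, R3, (2, 3))
(1, 0, R4, (0, 3))
(1, 1, R3, (2, 3))
(1, 2, R3, (2, 3))
(1, 3, R3, (2, 3))
(2, 0, R2, (0, 1))
(2, 0, R2, (0, 3))
(2, 0, R3, (2, 3))
(2, 1, R3, (2, 3))
(2, 2, R3, (2, 3))
(2, 3, R3, (2, 3))
(3, 0, R1, (0, 3))
(3, 0, R3, (1, 2))
(3, 0, R3, (2, 3))
(3, 0, R4, (0, 1))
(3, 0, R4, (0, 2))
(3, 1, R3, (1, 2))
(3, 1, R3, (2, 3))
(3, 2, R3, (1, 2))
(3, 2, R3, (2, 3))
(3, 3, R3, (1, 2))
(3, 3, R3, (2, 3))
(4, 0, R1, (0, 3))
(4, 0, R3, (2, 3))
(4, 0, R8, (0, 3))
(4, 1, R3, (2, 3))
(4, 2, R3, (2, 3))
(4, 3, R3, (2, 3))
(5, 0, R1, (1, 2))
(5, 0, R2, (0, 1))
(5, 0, R2, (0, 2))
(5, 0, R3, (2, 3))
(5, 1, R3, (2, 3))
(5, 2, R3, (2, 3))
(5, 3, R3, (2, 3))
(5, 3, R6, (0, 3))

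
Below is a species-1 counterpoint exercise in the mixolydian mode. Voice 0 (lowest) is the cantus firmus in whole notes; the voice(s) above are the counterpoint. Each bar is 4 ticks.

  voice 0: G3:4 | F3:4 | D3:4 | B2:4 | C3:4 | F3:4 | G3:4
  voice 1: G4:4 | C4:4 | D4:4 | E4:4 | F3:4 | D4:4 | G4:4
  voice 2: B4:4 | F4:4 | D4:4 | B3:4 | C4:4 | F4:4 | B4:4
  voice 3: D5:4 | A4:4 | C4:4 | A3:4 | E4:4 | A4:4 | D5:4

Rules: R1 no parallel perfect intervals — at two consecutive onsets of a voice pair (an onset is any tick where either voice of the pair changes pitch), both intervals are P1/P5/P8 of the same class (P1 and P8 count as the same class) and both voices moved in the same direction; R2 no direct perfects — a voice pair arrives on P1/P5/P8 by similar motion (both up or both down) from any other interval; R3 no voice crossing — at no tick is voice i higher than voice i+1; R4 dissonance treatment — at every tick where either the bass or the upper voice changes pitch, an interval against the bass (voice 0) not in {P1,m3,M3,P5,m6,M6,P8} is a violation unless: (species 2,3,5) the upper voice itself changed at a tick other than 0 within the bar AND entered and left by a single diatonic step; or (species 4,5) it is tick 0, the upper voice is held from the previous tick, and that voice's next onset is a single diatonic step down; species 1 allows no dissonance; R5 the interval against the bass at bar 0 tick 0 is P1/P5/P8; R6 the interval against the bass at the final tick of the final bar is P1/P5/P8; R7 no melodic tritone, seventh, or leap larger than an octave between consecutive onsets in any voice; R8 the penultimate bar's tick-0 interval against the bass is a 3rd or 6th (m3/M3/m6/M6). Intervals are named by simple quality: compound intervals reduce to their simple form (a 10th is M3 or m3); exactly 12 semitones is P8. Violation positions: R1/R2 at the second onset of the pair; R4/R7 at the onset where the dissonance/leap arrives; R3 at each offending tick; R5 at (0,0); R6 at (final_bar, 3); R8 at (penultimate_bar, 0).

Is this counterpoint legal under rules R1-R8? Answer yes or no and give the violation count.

No (32 violations)

bar 0: v0=G3 v1=G4 v2=B4 v3=D5 (P5)
bar 1: v0=F3 v1=C4 v2=F4 v3=A4 (M3)
bar 2: v0=D3 v1=D4 v2=D4 v3=C4 (m7)
bar 3: v0=B2 v1=E4 v2=B3 v3=A3 (m7)
bar 4: v0=C3 v1=F3 v2=C4 v3=E4 (M3)
bar 5: v0=F3 v1=D4 v2=F4 v3=A4 (M3)
bar 6: v0=G3 v1=G4 v2=B4 v3=D5 (P5)
  R5 @ bar0.0: opens on M3
  R2 @ bar1.0: G3/G4 P8 -> F3/C4 P5 similar
  R2 @ bar1.0: G3/B4 M3 -> F3/F4 P8 similar
  R7 @ bar1.0: B4->F4 leap 6st
  R1 @ bar2.0: F3/F4 P8 -> D3/D4 P8 similar
  R3 @ bar2.0: D4 above C4
  R4 @ bar2.0: D3/C4 m7 untreated
  R3 @ bar2.1: D4 above C4
  R3 @ bar2.2: D4 above C4
  R3 @ bar2.3: D4 above C4
  R1 @ bar3.0: D3/D4 P8 -> B2/B3 P8 similar
  R3 @ bar3.0: E4 above B3
  R3 @ bar3.0: B3 above A3
  R4 @ bar3.0: B2/E4 P4 untreated
  R4 @ bar3.0: B2/A3 m7 untreated
  R3 @ bar3.1: E4 above B3
  R3 @ bar3.1: B3 above A3
  R3 @ bar3.2: E4 above B3
  R3 @ bar3.2: B3 above A3
  R3 @ bar3.3: E4 above B3
  R3 @ bar3.3: B3 above A3
  R1 @ bar4.0: B2/B3 P8 -> C3/C4 P8 similar
  R4 @ bar4.0: C3/F3 P4 untreated
  R7 @ bar4.0: E4->F3 leap 11st
  R1 @ bar5.0: C3/C4 P8 -> F3/F4 P8 similar
  R2 @ bar5.0: F3/E4 M7 -> D4/A4 P5 similar
  R8 @ bar5.0: penult P8 not 3rd/6th
  R1 @ bar6.0: D4/A4 P5 -> G4/D5 P5 similar
  R2 @ bar6.0: F3/D4 M6 -> G3/G4 P8 similar
  R2 @ bar6.0: F3/A4 M3 -> G3/D5 P5 similar
  R7 @ bar6.0: F4->B4 leap 6st
  R6 @ bar6.3: closes on M3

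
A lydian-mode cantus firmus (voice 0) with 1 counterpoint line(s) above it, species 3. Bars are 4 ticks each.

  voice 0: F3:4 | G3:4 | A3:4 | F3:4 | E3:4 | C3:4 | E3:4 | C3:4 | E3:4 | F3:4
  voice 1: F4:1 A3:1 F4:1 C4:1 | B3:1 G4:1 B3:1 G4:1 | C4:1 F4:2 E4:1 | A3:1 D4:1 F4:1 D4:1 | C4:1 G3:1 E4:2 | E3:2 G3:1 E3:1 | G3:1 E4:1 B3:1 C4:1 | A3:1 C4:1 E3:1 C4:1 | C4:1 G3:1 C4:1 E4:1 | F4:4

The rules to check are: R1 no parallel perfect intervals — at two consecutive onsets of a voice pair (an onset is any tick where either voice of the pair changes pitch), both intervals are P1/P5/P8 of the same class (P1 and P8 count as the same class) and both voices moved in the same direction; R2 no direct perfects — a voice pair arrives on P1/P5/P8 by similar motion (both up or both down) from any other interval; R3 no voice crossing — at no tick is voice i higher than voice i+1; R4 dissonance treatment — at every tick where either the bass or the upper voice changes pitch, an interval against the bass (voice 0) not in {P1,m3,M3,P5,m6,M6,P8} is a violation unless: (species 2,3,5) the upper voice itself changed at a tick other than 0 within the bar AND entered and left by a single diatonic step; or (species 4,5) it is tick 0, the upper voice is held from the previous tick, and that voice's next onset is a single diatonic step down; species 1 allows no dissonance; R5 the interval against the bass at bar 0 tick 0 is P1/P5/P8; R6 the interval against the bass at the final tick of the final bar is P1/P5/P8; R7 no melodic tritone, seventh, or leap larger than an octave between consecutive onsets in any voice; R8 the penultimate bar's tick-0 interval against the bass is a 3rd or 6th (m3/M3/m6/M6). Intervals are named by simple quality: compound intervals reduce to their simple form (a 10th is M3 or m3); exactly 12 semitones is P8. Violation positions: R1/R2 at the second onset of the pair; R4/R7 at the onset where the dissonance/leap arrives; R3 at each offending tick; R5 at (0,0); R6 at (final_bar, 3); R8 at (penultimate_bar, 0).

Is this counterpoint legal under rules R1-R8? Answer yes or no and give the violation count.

No (1 violations)

bar 0: v0=F3 v1=F4 (P8)
bar 1: v0=G3 v1=B3 (M3)
bar 2: v0=A3 v1=C4 (m3)
bar 3: v0=F3 v1=A3 (M3)
bar 4: v0=E3 v1=C4 (m6)
bar 5: v0=C3 v1=E3 (M3)
bar 6: v0=E3 v1=G3 (m3)
bar 7: v0=C3 v1=A3 (M6)
bar 8: v0=E3 v1=C4 (m6)
bar 9: v0=F3 v1=F4 (P8)
  R1 @ bar9.0: E3/E4 P8 -> F3/F4 P8 similar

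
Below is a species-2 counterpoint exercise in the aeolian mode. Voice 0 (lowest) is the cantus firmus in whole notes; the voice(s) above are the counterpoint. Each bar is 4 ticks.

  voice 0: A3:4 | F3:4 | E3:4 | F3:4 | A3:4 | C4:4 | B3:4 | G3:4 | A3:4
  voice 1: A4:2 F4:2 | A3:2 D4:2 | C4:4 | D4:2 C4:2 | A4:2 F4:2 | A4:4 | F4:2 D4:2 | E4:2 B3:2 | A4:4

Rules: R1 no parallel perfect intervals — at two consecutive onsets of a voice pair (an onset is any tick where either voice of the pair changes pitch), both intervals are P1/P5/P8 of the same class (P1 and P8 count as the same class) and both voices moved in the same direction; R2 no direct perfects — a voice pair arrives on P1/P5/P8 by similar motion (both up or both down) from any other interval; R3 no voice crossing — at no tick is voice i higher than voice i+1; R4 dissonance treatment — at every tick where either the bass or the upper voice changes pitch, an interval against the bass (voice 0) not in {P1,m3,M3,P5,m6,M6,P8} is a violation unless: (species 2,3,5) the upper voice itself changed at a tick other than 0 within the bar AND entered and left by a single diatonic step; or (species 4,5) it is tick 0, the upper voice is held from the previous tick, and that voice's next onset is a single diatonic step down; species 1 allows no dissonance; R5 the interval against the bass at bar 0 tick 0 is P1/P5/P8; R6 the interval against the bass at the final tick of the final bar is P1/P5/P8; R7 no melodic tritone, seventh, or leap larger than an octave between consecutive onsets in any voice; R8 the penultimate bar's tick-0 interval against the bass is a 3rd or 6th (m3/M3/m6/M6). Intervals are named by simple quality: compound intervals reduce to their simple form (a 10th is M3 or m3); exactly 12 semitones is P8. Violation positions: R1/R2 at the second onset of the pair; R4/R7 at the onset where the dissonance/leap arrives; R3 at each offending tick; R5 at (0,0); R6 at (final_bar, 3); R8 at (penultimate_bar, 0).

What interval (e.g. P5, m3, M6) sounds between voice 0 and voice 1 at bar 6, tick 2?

voice 0=B3 voice 1=D4 -> m3

m3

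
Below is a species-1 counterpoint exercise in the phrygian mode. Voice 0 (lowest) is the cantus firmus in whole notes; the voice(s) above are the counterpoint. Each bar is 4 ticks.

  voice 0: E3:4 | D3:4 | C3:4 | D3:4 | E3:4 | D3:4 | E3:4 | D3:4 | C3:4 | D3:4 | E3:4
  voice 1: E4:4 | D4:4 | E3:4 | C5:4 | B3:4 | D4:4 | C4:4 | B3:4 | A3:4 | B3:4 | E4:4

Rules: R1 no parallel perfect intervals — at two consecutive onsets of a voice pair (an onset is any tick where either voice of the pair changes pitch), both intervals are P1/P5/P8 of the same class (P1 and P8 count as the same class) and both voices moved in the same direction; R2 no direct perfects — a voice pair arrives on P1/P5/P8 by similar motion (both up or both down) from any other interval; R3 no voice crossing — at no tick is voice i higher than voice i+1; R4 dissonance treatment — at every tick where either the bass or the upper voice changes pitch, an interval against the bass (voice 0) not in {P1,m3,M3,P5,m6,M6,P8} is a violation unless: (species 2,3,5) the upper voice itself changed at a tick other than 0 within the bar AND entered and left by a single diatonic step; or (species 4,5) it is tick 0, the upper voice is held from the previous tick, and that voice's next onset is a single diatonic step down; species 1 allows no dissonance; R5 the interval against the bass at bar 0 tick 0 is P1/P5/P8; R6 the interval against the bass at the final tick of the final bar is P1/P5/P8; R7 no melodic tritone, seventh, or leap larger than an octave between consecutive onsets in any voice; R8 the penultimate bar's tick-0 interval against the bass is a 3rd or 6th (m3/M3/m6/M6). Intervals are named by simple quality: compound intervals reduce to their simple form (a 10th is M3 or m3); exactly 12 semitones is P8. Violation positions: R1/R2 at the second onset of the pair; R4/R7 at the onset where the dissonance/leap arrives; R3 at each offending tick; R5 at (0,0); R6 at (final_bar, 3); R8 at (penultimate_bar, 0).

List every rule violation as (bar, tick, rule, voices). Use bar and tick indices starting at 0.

bar 0: v0=E3 v1=E4 downbeat P8
bar 1: v0=D3 v1=D4 downbeat P8
bar 2: v0=C3 v1=E3 downbeat M3
bar 3: v0=D3 v1=C5 downbeat m7
bar 4: v0=E3 v1=B3 downbeat P5
bar 5: v0=D3 v1=D4 downbeat P8
bar 6: v0=E3 v1=C4 downbeat m6
bar 7: v0=D3 v1=B3 downbeat M6
bar 8: v0=C3 v1=A3 downbeat M6
bar 9: v0=D3 v1=B3 downbeat M6
bar 10: v0=E3 v1=E4 downbeat P8
  -> R1 @ bar 1 tick 0 v(0, 1): E3/E4 P8 -> D3/D4 P8 similar
  -> R7 @ bar 2 tick 0 v(1,): D4->E3 leap 10st
  -> R4 @ bar 3 tick 0 v(0, 1): D3/C5 m7 untreated
  -> R7 @ bar 3 tick 0 v(1,): E3->C5 leap 20st
  -> R7 @ bar 4 tick 0 v(1,): C5->B3 leap 13st
  -> R2 @ bar 10 tick 0 v(0, 1): D3/B3 M6 -> E3/E4 P8 similar

(1, 0, R1, (0, 1))
(2, 0, R7, (1,))
(3, 0, R4, (0, 1))
(3, 0, R7, (1,))
(4, 0, R7, (1,))
(10, 0, R2, (0, 1))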